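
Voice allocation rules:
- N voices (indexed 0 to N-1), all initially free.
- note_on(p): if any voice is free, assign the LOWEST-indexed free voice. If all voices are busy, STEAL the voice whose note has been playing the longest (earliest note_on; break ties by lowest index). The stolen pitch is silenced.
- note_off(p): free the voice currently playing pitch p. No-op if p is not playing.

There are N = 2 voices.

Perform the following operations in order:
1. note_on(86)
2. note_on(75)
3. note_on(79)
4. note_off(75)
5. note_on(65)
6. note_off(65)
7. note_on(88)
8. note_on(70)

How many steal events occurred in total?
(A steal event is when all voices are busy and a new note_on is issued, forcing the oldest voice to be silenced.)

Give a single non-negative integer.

Op 1: note_on(86): voice 0 is free -> assigned | voices=[86 -]
Op 2: note_on(75): voice 1 is free -> assigned | voices=[86 75]
Op 3: note_on(79): all voices busy, STEAL voice 0 (pitch 86, oldest) -> assign | voices=[79 75]
Op 4: note_off(75): free voice 1 | voices=[79 -]
Op 5: note_on(65): voice 1 is free -> assigned | voices=[79 65]
Op 6: note_off(65): free voice 1 | voices=[79 -]
Op 7: note_on(88): voice 1 is free -> assigned | voices=[79 88]
Op 8: note_on(70): all voices busy, STEAL voice 0 (pitch 79, oldest) -> assign | voices=[70 88]

Answer: 2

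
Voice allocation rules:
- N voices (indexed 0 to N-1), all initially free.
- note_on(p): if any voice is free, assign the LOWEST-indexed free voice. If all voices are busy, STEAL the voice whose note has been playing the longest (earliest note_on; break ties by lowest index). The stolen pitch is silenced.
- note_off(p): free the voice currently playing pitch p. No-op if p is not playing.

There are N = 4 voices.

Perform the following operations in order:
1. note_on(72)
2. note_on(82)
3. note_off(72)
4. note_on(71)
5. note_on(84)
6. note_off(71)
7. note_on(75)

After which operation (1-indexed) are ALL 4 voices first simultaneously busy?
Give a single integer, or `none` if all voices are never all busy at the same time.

Op 1: note_on(72): voice 0 is free -> assigned | voices=[72 - - -]
Op 2: note_on(82): voice 1 is free -> assigned | voices=[72 82 - -]
Op 3: note_off(72): free voice 0 | voices=[- 82 - -]
Op 4: note_on(71): voice 0 is free -> assigned | voices=[71 82 - -]
Op 5: note_on(84): voice 2 is free -> assigned | voices=[71 82 84 -]
Op 6: note_off(71): free voice 0 | voices=[- 82 84 -]
Op 7: note_on(75): voice 0 is free -> assigned | voices=[75 82 84 -]

Answer: none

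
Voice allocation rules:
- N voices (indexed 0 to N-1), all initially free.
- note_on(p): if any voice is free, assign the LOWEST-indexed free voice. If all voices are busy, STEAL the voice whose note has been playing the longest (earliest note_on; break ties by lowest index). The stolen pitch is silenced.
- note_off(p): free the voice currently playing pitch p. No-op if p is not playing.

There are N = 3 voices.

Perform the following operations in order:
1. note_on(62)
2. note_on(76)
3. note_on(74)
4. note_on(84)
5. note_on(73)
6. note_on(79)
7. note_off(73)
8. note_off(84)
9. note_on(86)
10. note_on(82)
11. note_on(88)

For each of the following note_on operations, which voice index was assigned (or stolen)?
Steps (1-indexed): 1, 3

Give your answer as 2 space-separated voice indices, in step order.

Op 1: note_on(62): voice 0 is free -> assigned | voices=[62 - -]
Op 2: note_on(76): voice 1 is free -> assigned | voices=[62 76 -]
Op 3: note_on(74): voice 2 is free -> assigned | voices=[62 76 74]
Op 4: note_on(84): all voices busy, STEAL voice 0 (pitch 62, oldest) -> assign | voices=[84 76 74]
Op 5: note_on(73): all voices busy, STEAL voice 1 (pitch 76, oldest) -> assign | voices=[84 73 74]
Op 6: note_on(79): all voices busy, STEAL voice 2 (pitch 74, oldest) -> assign | voices=[84 73 79]
Op 7: note_off(73): free voice 1 | voices=[84 - 79]
Op 8: note_off(84): free voice 0 | voices=[- - 79]
Op 9: note_on(86): voice 0 is free -> assigned | voices=[86 - 79]
Op 10: note_on(82): voice 1 is free -> assigned | voices=[86 82 79]
Op 11: note_on(88): all voices busy, STEAL voice 2 (pitch 79, oldest) -> assign | voices=[86 82 88]

Answer: 0 2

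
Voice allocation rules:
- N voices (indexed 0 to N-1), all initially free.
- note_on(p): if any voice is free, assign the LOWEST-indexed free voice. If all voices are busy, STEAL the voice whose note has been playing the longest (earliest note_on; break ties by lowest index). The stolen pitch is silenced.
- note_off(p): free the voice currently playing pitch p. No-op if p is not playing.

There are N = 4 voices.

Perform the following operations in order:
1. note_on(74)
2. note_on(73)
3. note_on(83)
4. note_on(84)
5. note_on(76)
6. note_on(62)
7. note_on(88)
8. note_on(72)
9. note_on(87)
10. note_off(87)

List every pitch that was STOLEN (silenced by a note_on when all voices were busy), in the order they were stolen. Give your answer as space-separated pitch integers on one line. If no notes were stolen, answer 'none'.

Op 1: note_on(74): voice 0 is free -> assigned | voices=[74 - - -]
Op 2: note_on(73): voice 1 is free -> assigned | voices=[74 73 - -]
Op 3: note_on(83): voice 2 is free -> assigned | voices=[74 73 83 -]
Op 4: note_on(84): voice 3 is free -> assigned | voices=[74 73 83 84]
Op 5: note_on(76): all voices busy, STEAL voice 0 (pitch 74, oldest) -> assign | voices=[76 73 83 84]
Op 6: note_on(62): all voices busy, STEAL voice 1 (pitch 73, oldest) -> assign | voices=[76 62 83 84]
Op 7: note_on(88): all voices busy, STEAL voice 2 (pitch 83, oldest) -> assign | voices=[76 62 88 84]
Op 8: note_on(72): all voices busy, STEAL voice 3 (pitch 84, oldest) -> assign | voices=[76 62 88 72]
Op 9: note_on(87): all voices busy, STEAL voice 0 (pitch 76, oldest) -> assign | voices=[87 62 88 72]
Op 10: note_off(87): free voice 0 | voices=[- 62 88 72]

Answer: 74 73 83 84 76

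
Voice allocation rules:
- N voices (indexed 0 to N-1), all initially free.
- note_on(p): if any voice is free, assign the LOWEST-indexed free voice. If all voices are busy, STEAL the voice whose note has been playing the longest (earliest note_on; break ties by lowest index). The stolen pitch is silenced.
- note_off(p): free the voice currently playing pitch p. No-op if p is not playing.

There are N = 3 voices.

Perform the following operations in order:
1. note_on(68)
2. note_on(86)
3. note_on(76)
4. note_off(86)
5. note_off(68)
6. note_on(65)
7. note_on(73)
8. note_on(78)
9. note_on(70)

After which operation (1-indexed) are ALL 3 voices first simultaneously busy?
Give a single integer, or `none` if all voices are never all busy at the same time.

Op 1: note_on(68): voice 0 is free -> assigned | voices=[68 - -]
Op 2: note_on(86): voice 1 is free -> assigned | voices=[68 86 -]
Op 3: note_on(76): voice 2 is free -> assigned | voices=[68 86 76]
Op 4: note_off(86): free voice 1 | voices=[68 - 76]
Op 5: note_off(68): free voice 0 | voices=[- - 76]
Op 6: note_on(65): voice 0 is free -> assigned | voices=[65 - 76]
Op 7: note_on(73): voice 1 is free -> assigned | voices=[65 73 76]
Op 8: note_on(78): all voices busy, STEAL voice 2 (pitch 76, oldest) -> assign | voices=[65 73 78]
Op 9: note_on(70): all voices busy, STEAL voice 0 (pitch 65, oldest) -> assign | voices=[70 73 78]

Answer: 3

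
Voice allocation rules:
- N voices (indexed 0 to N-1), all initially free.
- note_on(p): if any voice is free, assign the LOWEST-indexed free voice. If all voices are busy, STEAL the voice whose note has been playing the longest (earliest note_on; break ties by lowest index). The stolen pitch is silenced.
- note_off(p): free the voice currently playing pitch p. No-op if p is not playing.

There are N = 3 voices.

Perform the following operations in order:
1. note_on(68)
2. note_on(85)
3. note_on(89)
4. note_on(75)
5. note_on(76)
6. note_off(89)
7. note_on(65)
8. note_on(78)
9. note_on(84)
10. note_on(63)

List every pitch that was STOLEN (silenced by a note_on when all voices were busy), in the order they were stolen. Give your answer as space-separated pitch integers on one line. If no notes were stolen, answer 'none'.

Answer: 68 85 75 76 65

Derivation:
Op 1: note_on(68): voice 0 is free -> assigned | voices=[68 - -]
Op 2: note_on(85): voice 1 is free -> assigned | voices=[68 85 -]
Op 3: note_on(89): voice 2 is free -> assigned | voices=[68 85 89]
Op 4: note_on(75): all voices busy, STEAL voice 0 (pitch 68, oldest) -> assign | voices=[75 85 89]
Op 5: note_on(76): all voices busy, STEAL voice 1 (pitch 85, oldest) -> assign | voices=[75 76 89]
Op 6: note_off(89): free voice 2 | voices=[75 76 -]
Op 7: note_on(65): voice 2 is free -> assigned | voices=[75 76 65]
Op 8: note_on(78): all voices busy, STEAL voice 0 (pitch 75, oldest) -> assign | voices=[78 76 65]
Op 9: note_on(84): all voices busy, STEAL voice 1 (pitch 76, oldest) -> assign | voices=[78 84 65]
Op 10: note_on(63): all voices busy, STEAL voice 2 (pitch 65, oldest) -> assign | voices=[78 84 63]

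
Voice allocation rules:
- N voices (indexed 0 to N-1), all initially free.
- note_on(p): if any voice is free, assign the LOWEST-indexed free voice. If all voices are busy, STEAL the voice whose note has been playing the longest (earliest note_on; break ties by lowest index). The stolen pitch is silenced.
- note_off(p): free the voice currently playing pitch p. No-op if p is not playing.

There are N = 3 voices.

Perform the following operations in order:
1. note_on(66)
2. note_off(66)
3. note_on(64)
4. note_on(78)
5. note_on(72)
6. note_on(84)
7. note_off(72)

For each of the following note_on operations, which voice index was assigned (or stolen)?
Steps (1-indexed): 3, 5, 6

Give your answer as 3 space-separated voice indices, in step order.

Answer: 0 2 0

Derivation:
Op 1: note_on(66): voice 0 is free -> assigned | voices=[66 - -]
Op 2: note_off(66): free voice 0 | voices=[- - -]
Op 3: note_on(64): voice 0 is free -> assigned | voices=[64 - -]
Op 4: note_on(78): voice 1 is free -> assigned | voices=[64 78 -]
Op 5: note_on(72): voice 2 is free -> assigned | voices=[64 78 72]
Op 6: note_on(84): all voices busy, STEAL voice 0 (pitch 64, oldest) -> assign | voices=[84 78 72]
Op 7: note_off(72): free voice 2 | voices=[84 78 -]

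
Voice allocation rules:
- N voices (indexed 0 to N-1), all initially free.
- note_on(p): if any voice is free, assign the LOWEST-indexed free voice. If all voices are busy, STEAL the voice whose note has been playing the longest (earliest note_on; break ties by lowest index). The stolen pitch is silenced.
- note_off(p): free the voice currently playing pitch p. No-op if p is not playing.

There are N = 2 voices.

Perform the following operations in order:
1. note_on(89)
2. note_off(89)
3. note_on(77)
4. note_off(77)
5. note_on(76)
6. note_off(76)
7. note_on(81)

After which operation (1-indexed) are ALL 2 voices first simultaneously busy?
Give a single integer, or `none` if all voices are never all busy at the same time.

Answer: none

Derivation:
Op 1: note_on(89): voice 0 is free -> assigned | voices=[89 -]
Op 2: note_off(89): free voice 0 | voices=[- -]
Op 3: note_on(77): voice 0 is free -> assigned | voices=[77 -]
Op 4: note_off(77): free voice 0 | voices=[- -]
Op 5: note_on(76): voice 0 is free -> assigned | voices=[76 -]
Op 6: note_off(76): free voice 0 | voices=[- -]
Op 7: note_on(81): voice 0 is free -> assigned | voices=[81 -]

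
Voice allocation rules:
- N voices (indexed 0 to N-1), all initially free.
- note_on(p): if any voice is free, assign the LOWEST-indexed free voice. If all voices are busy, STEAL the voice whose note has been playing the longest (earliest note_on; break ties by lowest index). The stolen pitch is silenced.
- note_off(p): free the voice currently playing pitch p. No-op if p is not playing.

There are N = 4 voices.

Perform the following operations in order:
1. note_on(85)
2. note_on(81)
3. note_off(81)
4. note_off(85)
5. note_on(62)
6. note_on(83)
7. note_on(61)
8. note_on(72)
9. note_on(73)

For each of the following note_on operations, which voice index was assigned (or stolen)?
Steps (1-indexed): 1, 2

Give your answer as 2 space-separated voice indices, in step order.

Op 1: note_on(85): voice 0 is free -> assigned | voices=[85 - - -]
Op 2: note_on(81): voice 1 is free -> assigned | voices=[85 81 - -]
Op 3: note_off(81): free voice 1 | voices=[85 - - -]
Op 4: note_off(85): free voice 0 | voices=[- - - -]
Op 5: note_on(62): voice 0 is free -> assigned | voices=[62 - - -]
Op 6: note_on(83): voice 1 is free -> assigned | voices=[62 83 - -]
Op 7: note_on(61): voice 2 is free -> assigned | voices=[62 83 61 -]
Op 8: note_on(72): voice 3 is free -> assigned | voices=[62 83 61 72]
Op 9: note_on(73): all voices busy, STEAL voice 0 (pitch 62, oldest) -> assign | voices=[73 83 61 72]

Answer: 0 1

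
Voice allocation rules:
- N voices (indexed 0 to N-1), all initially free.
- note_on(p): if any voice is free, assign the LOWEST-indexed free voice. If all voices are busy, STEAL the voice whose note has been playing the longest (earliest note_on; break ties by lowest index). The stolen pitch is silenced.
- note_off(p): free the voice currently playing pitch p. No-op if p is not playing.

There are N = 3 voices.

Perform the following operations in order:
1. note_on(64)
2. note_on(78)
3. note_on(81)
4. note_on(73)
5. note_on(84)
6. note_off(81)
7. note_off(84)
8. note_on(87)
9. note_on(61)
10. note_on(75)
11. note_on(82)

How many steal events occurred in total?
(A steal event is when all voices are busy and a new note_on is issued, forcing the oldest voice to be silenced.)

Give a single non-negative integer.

Answer: 4

Derivation:
Op 1: note_on(64): voice 0 is free -> assigned | voices=[64 - -]
Op 2: note_on(78): voice 1 is free -> assigned | voices=[64 78 -]
Op 3: note_on(81): voice 2 is free -> assigned | voices=[64 78 81]
Op 4: note_on(73): all voices busy, STEAL voice 0 (pitch 64, oldest) -> assign | voices=[73 78 81]
Op 5: note_on(84): all voices busy, STEAL voice 1 (pitch 78, oldest) -> assign | voices=[73 84 81]
Op 6: note_off(81): free voice 2 | voices=[73 84 -]
Op 7: note_off(84): free voice 1 | voices=[73 - -]
Op 8: note_on(87): voice 1 is free -> assigned | voices=[73 87 -]
Op 9: note_on(61): voice 2 is free -> assigned | voices=[73 87 61]
Op 10: note_on(75): all voices busy, STEAL voice 0 (pitch 73, oldest) -> assign | voices=[75 87 61]
Op 11: note_on(82): all voices busy, STEAL voice 1 (pitch 87, oldest) -> assign | voices=[75 82 61]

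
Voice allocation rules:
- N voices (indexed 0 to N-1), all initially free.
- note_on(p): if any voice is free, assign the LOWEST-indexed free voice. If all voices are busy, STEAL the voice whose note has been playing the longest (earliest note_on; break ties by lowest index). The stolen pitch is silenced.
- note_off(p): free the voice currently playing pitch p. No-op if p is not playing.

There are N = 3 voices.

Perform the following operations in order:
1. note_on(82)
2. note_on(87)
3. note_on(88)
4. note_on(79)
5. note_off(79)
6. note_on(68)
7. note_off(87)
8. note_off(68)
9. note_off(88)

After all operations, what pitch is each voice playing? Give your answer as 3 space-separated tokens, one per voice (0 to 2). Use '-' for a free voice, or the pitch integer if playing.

Answer: - - -

Derivation:
Op 1: note_on(82): voice 0 is free -> assigned | voices=[82 - -]
Op 2: note_on(87): voice 1 is free -> assigned | voices=[82 87 -]
Op 3: note_on(88): voice 2 is free -> assigned | voices=[82 87 88]
Op 4: note_on(79): all voices busy, STEAL voice 0 (pitch 82, oldest) -> assign | voices=[79 87 88]
Op 5: note_off(79): free voice 0 | voices=[- 87 88]
Op 6: note_on(68): voice 0 is free -> assigned | voices=[68 87 88]
Op 7: note_off(87): free voice 1 | voices=[68 - 88]
Op 8: note_off(68): free voice 0 | voices=[- - 88]
Op 9: note_off(88): free voice 2 | voices=[- - -]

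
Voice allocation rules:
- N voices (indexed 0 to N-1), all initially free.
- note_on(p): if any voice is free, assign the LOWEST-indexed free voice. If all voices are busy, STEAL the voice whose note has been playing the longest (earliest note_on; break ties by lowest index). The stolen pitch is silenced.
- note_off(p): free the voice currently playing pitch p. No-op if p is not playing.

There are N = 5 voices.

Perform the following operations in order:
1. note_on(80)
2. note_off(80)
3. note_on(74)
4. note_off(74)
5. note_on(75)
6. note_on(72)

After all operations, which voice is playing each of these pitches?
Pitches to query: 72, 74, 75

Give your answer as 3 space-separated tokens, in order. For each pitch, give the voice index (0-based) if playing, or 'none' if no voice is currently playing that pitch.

Answer: 1 none 0

Derivation:
Op 1: note_on(80): voice 0 is free -> assigned | voices=[80 - - - -]
Op 2: note_off(80): free voice 0 | voices=[- - - - -]
Op 3: note_on(74): voice 0 is free -> assigned | voices=[74 - - - -]
Op 4: note_off(74): free voice 0 | voices=[- - - - -]
Op 5: note_on(75): voice 0 is free -> assigned | voices=[75 - - - -]
Op 6: note_on(72): voice 1 is free -> assigned | voices=[75 72 - - -]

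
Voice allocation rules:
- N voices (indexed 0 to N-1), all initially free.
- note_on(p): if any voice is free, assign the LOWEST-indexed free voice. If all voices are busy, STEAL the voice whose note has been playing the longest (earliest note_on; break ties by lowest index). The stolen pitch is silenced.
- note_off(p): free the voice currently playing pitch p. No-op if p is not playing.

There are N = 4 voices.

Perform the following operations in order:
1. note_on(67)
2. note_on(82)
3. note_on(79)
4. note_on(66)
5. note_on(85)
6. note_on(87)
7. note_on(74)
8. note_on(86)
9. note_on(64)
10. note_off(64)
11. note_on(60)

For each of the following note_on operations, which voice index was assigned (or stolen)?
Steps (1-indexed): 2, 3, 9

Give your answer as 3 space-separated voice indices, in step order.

Op 1: note_on(67): voice 0 is free -> assigned | voices=[67 - - -]
Op 2: note_on(82): voice 1 is free -> assigned | voices=[67 82 - -]
Op 3: note_on(79): voice 2 is free -> assigned | voices=[67 82 79 -]
Op 4: note_on(66): voice 3 is free -> assigned | voices=[67 82 79 66]
Op 5: note_on(85): all voices busy, STEAL voice 0 (pitch 67, oldest) -> assign | voices=[85 82 79 66]
Op 6: note_on(87): all voices busy, STEAL voice 1 (pitch 82, oldest) -> assign | voices=[85 87 79 66]
Op 7: note_on(74): all voices busy, STEAL voice 2 (pitch 79, oldest) -> assign | voices=[85 87 74 66]
Op 8: note_on(86): all voices busy, STEAL voice 3 (pitch 66, oldest) -> assign | voices=[85 87 74 86]
Op 9: note_on(64): all voices busy, STEAL voice 0 (pitch 85, oldest) -> assign | voices=[64 87 74 86]
Op 10: note_off(64): free voice 0 | voices=[- 87 74 86]
Op 11: note_on(60): voice 0 is free -> assigned | voices=[60 87 74 86]

Answer: 1 2 0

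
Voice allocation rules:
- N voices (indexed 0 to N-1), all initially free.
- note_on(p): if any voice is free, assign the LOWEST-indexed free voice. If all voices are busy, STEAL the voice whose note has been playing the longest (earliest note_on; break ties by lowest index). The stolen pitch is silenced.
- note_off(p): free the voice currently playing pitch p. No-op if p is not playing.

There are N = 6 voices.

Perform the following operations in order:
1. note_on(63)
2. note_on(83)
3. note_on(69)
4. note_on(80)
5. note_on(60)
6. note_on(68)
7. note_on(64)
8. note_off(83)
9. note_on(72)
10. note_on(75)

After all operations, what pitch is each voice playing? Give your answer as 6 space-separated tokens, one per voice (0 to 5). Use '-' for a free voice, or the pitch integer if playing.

Answer: 64 72 75 80 60 68

Derivation:
Op 1: note_on(63): voice 0 is free -> assigned | voices=[63 - - - - -]
Op 2: note_on(83): voice 1 is free -> assigned | voices=[63 83 - - - -]
Op 3: note_on(69): voice 2 is free -> assigned | voices=[63 83 69 - - -]
Op 4: note_on(80): voice 3 is free -> assigned | voices=[63 83 69 80 - -]
Op 5: note_on(60): voice 4 is free -> assigned | voices=[63 83 69 80 60 -]
Op 6: note_on(68): voice 5 is free -> assigned | voices=[63 83 69 80 60 68]
Op 7: note_on(64): all voices busy, STEAL voice 0 (pitch 63, oldest) -> assign | voices=[64 83 69 80 60 68]
Op 8: note_off(83): free voice 1 | voices=[64 - 69 80 60 68]
Op 9: note_on(72): voice 1 is free -> assigned | voices=[64 72 69 80 60 68]
Op 10: note_on(75): all voices busy, STEAL voice 2 (pitch 69, oldest) -> assign | voices=[64 72 75 80 60 68]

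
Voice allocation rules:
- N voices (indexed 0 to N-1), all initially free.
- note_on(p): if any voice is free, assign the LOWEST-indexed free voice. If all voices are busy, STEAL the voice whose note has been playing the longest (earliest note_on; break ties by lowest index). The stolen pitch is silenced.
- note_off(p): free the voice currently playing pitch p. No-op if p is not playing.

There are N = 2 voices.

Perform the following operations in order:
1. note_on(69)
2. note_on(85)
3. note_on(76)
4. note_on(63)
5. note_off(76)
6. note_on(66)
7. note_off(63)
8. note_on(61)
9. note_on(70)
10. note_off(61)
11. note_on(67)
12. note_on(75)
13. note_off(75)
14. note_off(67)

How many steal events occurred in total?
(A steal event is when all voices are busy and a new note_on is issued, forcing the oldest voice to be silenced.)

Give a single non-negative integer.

Answer: 4

Derivation:
Op 1: note_on(69): voice 0 is free -> assigned | voices=[69 -]
Op 2: note_on(85): voice 1 is free -> assigned | voices=[69 85]
Op 3: note_on(76): all voices busy, STEAL voice 0 (pitch 69, oldest) -> assign | voices=[76 85]
Op 4: note_on(63): all voices busy, STEAL voice 1 (pitch 85, oldest) -> assign | voices=[76 63]
Op 5: note_off(76): free voice 0 | voices=[- 63]
Op 6: note_on(66): voice 0 is free -> assigned | voices=[66 63]
Op 7: note_off(63): free voice 1 | voices=[66 -]
Op 8: note_on(61): voice 1 is free -> assigned | voices=[66 61]
Op 9: note_on(70): all voices busy, STEAL voice 0 (pitch 66, oldest) -> assign | voices=[70 61]
Op 10: note_off(61): free voice 1 | voices=[70 -]
Op 11: note_on(67): voice 1 is free -> assigned | voices=[70 67]
Op 12: note_on(75): all voices busy, STEAL voice 0 (pitch 70, oldest) -> assign | voices=[75 67]
Op 13: note_off(75): free voice 0 | voices=[- 67]
Op 14: note_off(67): free voice 1 | voices=[- -]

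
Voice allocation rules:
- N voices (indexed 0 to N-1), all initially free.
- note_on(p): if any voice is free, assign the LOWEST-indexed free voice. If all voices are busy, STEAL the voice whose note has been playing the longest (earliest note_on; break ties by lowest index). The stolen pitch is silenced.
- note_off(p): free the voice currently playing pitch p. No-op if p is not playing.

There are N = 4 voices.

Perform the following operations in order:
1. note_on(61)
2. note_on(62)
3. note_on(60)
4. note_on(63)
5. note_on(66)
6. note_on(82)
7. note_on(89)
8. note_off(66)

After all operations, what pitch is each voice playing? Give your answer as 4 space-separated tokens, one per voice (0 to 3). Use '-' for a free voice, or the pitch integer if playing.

Op 1: note_on(61): voice 0 is free -> assigned | voices=[61 - - -]
Op 2: note_on(62): voice 1 is free -> assigned | voices=[61 62 - -]
Op 3: note_on(60): voice 2 is free -> assigned | voices=[61 62 60 -]
Op 4: note_on(63): voice 3 is free -> assigned | voices=[61 62 60 63]
Op 5: note_on(66): all voices busy, STEAL voice 0 (pitch 61, oldest) -> assign | voices=[66 62 60 63]
Op 6: note_on(82): all voices busy, STEAL voice 1 (pitch 62, oldest) -> assign | voices=[66 82 60 63]
Op 7: note_on(89): all voices busy, STEAL voice 2 (pitch 60, oldest) -> assign | voices=[66 82 89 63]
Op 8: note_off(66): free voice 0 | voices=[- 82 89 63]

Answer: - 82 89 63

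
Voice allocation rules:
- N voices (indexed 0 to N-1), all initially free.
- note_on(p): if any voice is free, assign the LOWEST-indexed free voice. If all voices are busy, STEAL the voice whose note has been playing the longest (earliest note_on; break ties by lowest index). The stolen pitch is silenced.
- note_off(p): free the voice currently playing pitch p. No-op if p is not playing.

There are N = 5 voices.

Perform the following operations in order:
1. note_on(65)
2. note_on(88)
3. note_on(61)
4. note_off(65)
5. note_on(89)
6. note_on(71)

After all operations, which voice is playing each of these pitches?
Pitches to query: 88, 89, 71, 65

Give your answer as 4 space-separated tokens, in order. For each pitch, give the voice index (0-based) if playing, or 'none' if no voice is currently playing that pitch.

Answer: 1 0 3 none

Derivation:
Op 1: note_on(65): voice 0 is free -> assigned | voices=[65 - - - -]
Op 2: note_on(88): voice 1 is free -> assigned | voices=[65 88 - - -]
Op 3: note_on(61): voice 2 is free -> assigned | voices=[65 88 61 - -]
Op 4: note_off(65): free voice 0 | voices=[- 88 61 - -]
Op 5: note_on(89): voice 0 is free -> assigned | voices=[89 88 61 - -]
Op 6: note_on(71): voice 3 is free -> assigned | voices=[89 88 61 71 -]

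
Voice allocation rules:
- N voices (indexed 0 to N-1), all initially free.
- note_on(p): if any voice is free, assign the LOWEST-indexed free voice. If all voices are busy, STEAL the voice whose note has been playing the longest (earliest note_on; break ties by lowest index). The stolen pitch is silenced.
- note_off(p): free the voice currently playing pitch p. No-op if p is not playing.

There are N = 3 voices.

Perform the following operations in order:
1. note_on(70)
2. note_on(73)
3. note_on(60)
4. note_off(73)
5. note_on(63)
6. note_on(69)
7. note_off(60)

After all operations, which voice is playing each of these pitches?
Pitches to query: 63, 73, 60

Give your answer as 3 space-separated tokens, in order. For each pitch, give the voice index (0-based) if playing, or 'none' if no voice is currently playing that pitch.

Op 1: note_on(70): voice 0 is free -> assigned | voices=[70 - -]
Op 2: note_on(73): voice 1 is free -> assigned | voices=[70 73 -]
Op 3: note_on(60): voice 2 is free -> assigned | voices=[70 73 60]
Op 4: note_off(73): free voice 1 | voices=[70 - 60]
Op 5: note_on(63): voice 1 is free -> assigned | voices=[70 63 60]
Op 6: note_on(69): all voices busy, STEAL voice 0 (pitch 70, oldest) -> assign | voices=[69 63 60]
Op 7: note_off(60): free voice 2 | voices=[69 63 -]

Answer: 1 none none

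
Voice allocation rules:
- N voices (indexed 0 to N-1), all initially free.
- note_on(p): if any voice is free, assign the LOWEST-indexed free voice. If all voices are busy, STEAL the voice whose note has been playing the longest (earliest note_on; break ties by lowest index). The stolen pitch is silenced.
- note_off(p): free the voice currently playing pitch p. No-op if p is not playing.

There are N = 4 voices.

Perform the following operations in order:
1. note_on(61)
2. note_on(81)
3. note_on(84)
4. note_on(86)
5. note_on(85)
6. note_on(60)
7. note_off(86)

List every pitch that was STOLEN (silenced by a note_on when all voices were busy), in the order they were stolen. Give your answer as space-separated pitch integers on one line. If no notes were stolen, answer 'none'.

Op 1: note_on(61): voice 0 is free -> assigned | voices=[61 - - -]
Op 2: note_on(81): voice 1 is free -> assigned | voices=[61 81 - -]
Op 3: note_on(84): voice 2 is free -> assigned | voices=[61 81 84 -]
Op 4: note_on(86): voice 3 is free -> assigned | voices=[61 81 84 86]
Op 5: note_on(85): all voices busy, STEAL voice 0 (pitch 61, oldest) -> assign | voices=[85 81 84 86]
Op 6: note_on(60): all voices busy, STEAL voice 1 (pitch 81, oldest) -> assign | voices=[85 60 84 86]
Op 7: note_off(86): free voice 3 | voices=[85 60 84 -]

Answer: 61 81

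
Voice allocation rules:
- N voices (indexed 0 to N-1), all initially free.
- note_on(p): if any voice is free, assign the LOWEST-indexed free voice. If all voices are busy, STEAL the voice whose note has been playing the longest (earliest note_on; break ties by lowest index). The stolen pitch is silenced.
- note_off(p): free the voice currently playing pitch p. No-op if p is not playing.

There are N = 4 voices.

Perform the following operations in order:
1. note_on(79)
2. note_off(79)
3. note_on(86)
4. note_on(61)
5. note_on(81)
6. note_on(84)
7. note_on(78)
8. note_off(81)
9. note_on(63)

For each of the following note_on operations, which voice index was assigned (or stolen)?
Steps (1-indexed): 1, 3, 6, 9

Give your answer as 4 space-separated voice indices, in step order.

Answer: 0 0 3 2

Derivation:
Op 1: note_on(79): voice 0 is free -> assigned | voices=[79 - - -]
Op 2: note_off(79): free voice 0 | voices=[- - - -]
Op 3: note_on(86): voice 0 is free -> assigned | voices=[86 - - -]
Op 4: note_on(61): voice 1 is free -> assigned | voices=[86 61 - -]
Op 5: note_on(81): voice 2 is free -> assigned | voices=[86 61 81 -]
Op 6: note_on(84): voice 3 is free -> assigned | voices=[86 61 81 84]
Op 7: note_on(78): all voices busy, STEAL voice 0 (pitch 86, oldest) -> assign | voices=[78 61 81 84]
Op 8: note_off(81): free voice 2 | voices=[78 61 - 84]
Op 9: note_on(63): voice 2 is free -> assigned | voices=[78 61 63 84]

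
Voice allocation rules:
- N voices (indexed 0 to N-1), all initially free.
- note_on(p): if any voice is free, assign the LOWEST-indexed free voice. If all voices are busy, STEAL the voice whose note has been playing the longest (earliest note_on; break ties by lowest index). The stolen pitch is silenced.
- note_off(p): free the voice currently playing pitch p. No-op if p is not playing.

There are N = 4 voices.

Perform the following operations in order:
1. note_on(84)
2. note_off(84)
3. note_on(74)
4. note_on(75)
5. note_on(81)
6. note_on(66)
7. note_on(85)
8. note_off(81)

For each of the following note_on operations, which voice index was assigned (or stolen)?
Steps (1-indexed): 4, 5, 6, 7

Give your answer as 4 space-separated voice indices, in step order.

Answer: 1 2 3 0

Derivation:
Op 1: note_on(84): voice 0 is free -> assigned | voices=[84 - - -]
Op 2: note_off(84): free voice 0 | voices=[- - - -]
Op 3: note_on(74): voice 0 is free -> assigned | voices=[74 - - -]
Op 4: note_on(75): voice 1 is free -> assigned | voices=[74 75 - -]
Op 5: note_on(81): voice 2 is free -> assigned | voices=[74 75 81 -]
Op 6: note_on(66): voice 3 is free -> assigned | voices=[74 75 81 66]
Op 7: note_on(85): all voices busy, STEAL voice 0 (pitch 74, oldest) -> assign | voices=[85 75 81 66]
Op 8: note_off(81): free voice 2 | voices=[85 75 - 66]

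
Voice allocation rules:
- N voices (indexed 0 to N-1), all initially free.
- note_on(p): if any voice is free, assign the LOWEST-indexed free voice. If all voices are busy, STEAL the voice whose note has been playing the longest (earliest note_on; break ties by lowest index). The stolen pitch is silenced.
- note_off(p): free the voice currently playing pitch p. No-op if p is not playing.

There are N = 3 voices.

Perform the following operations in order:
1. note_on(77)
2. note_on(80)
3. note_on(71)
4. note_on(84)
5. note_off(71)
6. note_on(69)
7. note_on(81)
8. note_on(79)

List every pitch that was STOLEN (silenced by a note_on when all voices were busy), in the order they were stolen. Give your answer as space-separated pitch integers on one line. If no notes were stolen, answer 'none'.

Answer: 77 80 84

Derivation:
Op 1: note_on(77): voice 0 is free -> assigned | voices=[77 - -]
Op 2: note_on(80): voice 1 is free -> assigned | voices=[77 80 -]
Op 3: note_on(71): voice 2 is free -> assigned | voices=[77 80 71]
Op 4: note_on(84): all voices busy, STEAL voice 0 (pitch 77, oldest) -> assign | voices=[84 80 71]
Op 5: note_off(71): free voice 2 | voices=[84 80 -]
Op 6: note_on(69): voice 2 is free -> assigned | voices=[84 80 69]
Op 7: note_on(81): all voices busy, STEAL voice 1 (pitch 80, oldest) -> assign | voices=[84 81 69]
Op 8: note_on(79): all voices busy, STEAL voice 0 (pitch 84, oldest) -> assign | voices=[79 81 69]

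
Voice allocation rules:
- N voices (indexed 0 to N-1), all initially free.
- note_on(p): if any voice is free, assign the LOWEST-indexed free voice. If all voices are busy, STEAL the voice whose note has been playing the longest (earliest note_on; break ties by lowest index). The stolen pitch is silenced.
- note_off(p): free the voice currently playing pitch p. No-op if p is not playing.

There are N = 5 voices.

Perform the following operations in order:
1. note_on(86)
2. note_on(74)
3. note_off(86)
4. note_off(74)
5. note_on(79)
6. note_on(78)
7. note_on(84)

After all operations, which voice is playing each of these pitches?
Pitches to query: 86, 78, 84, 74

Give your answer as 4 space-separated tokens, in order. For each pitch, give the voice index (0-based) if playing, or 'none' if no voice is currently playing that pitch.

Op 1: note_on(86): voice 0 is free -> assigned | voices=[86 - - - -]
Op 2: note_on(74): voice 1 is free -> assigned | voices=[86 74 - - -]
Op 3: note_off(86): free voice 0 | voices=[- 74 - - -]
Op 4: note_off(74): free voice 1 | voices=[- - - - -]
Op 5: note_on(79): voice 0 is free -> assigned | voices=[79 - - - -]
Op 6: note_on(78): voice 1 is free -> assigned | voices=[79 78 - - -]
Op 7: note_on(84): voice 2 is free -> assigned | voices=[79 78 84 - -]

Answer: none 1 2 none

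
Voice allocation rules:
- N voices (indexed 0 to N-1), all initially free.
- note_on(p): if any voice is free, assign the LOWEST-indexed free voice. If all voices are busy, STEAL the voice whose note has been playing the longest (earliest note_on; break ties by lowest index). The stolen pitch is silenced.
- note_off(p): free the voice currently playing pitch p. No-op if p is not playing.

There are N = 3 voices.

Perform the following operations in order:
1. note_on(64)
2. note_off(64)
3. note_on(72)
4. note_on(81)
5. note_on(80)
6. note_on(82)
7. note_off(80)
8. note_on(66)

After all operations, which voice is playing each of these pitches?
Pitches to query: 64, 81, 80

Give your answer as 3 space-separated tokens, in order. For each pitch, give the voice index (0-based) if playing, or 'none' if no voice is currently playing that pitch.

Answer: none 1 none

Derivation:
Op 1: note_on(64): voice 0 is free -> assigned | voices=[64 - -]
Op 2: note_off(64): free voice 0 | voices=[- - -]
Op 3: note_on(72): voice 0 is free -> assigned | voices=[72 - -]
Op 4: note_on(81): voice 1 is free -> assigned | voices=[72 81 -]
Op 5: note_on(80): voice 2 is free -> assigned | voices=[72 81 80]
Op 6: note_on(82): all voices busy, STEAL voice 0 (pitch 72, oldest) -> assign | voices=[82 81 80]
Op 7: note_off(80): free voice 2 | voices=[82 81 -]
Op 8: note_on(66): voice 2 is free -> assigned | voices=[82 81 66]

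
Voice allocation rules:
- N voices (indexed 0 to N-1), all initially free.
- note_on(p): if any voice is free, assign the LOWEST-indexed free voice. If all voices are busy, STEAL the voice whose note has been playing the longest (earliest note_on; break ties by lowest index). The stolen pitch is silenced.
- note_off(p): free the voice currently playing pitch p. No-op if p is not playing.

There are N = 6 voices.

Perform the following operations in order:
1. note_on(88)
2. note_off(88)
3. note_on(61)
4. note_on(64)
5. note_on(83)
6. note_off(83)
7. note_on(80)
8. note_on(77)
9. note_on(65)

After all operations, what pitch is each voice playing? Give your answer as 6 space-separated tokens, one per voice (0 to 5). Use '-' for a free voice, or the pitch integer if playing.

Answer: 61 64 80 77 65 -

Derivation:
Op 1: note_on(88): voice 0 is free -> assigned | voices=[88 - - - - -]
Op 2: note_off(88): free voice 0 | voices=[- - - - - -]
Op 3: note_on(61): voice 0 is free -> assigned | voices=[61 - - - - -]
Op 4: note_on(64): voice 1 is free -> assigned | voices=[61 64 - - - -]
Op 5: note_on(83): voice 2 is free -> assigned | voices=[61 64 83 - - -]
Op 6: note_off(83): free voice 2 | voices=[61 64 - - - -]
Op 7: note_on(80): voice 2 is free -> assigned | voices=[61 64 80 - - -]
Op 8: note_on(77): voice 3 is free -> assigned | voices=[61 64 80 77 - -]
Op 9: note_on(65): voice 4 is free -> assigned | voices=[61 64 80 77 65 -]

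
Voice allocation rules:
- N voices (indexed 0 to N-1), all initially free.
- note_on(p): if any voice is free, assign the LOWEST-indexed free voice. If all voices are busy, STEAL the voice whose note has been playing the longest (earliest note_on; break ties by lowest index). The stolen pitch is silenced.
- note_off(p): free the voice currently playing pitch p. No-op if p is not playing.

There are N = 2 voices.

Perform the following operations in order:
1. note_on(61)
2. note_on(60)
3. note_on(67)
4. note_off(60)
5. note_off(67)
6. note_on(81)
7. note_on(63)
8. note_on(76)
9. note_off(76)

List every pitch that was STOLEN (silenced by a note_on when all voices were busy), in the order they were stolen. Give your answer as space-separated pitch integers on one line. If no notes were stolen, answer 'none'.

Answer: 61 81

Derivation:
Op 1: note_on(61): voice 0 is free -> assigned | voices=[61 -]
Op 2: note_on(60): voice 1 is free -> assigned | voices=[61 60]
Op 3: note_on(67): all voices busy, STEAL voice 0 (pitch 61, oldest) -> assign | voices=[67 60]
Op 4: note_off(60): free voice 1 | voices=[67 -]
Op 5: note_off(67): free voice 0 | voices=[- -]
Op 6: note_on(81): voice 0 is free -> assigned | voices=[81 -]
Op 7: note_on(63): voice 1 is free -> assigned | voices=[81 63]
Op 8: note_on(76): all voices busy, STEAL voice 0 (pitch 81, oldest) -> assign | voices=[76 63]
Op 9: note_off(76): free voice 0 | voices=[- 63]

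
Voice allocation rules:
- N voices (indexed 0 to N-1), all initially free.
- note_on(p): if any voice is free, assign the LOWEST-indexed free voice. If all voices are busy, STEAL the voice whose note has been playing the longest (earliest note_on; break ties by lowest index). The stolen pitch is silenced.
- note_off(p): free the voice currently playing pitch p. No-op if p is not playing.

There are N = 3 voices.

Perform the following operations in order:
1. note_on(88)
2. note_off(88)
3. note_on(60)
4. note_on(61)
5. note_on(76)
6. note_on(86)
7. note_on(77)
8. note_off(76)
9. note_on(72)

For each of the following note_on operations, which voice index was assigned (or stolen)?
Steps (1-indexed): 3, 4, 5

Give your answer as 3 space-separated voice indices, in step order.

Answer: 0 1 2

Derivation:
Op 1: note_on(88): voice 0 is free -> assigned | voices=[88 - -]
Op 2: note_off(88): free voice 0 | voices=[- - -]
Op 3: note_on(60): voice 0 is free -> assigned | voices=[60 - -]
Op 4: note_on(61): voice 1 is free -> assigned | voices=[60 61 -]
Op 5: note_on(76): voice 2 is free -> assigned | voices=[60 61 76]
Op 6: note_on(86): all voices busy, STEAL voice 0 (pitch 60, oldest) -> assign | voices=[86 61 76]
Op 7: note_on(77): all voices busy, STEAL voice 1 (pitch 61, oldest) -> assign | voices=[86 77 76]
Op 8: note_off(76): free voice 2 | voices=[86 77 -]
Op 9: note_on(72): voice 2 is free -> assigned | voices=[86 77 72]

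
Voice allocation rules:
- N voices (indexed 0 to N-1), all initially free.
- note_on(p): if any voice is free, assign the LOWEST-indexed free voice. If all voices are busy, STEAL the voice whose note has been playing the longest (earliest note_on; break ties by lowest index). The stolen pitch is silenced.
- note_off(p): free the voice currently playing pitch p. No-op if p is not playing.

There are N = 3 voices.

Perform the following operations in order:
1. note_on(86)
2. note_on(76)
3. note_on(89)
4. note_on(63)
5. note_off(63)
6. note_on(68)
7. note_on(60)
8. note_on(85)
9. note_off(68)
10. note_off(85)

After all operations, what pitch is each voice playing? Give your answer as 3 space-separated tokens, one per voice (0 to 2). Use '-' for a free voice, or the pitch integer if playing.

Op 1: note_on(86): voice 0 is free -> assigned | voices=[86 - -]
Op 2: note_on(76): voice 1 is free -> assigned | voices=[86 76 -]
Op 3: note_on(89): voice 2 is free -> assigned | voices=[86 76 89]
Op 4: note_on(63): all voices busy, STEAL voice 0 (pitch 86, oldest) -> assign | voices=[63 76 89]
Op 5: note_off(63): free voice 0 | voices=[- 76 89]
Op 6: note_on(68): voice 0 is free -> assigned | voices=[68 76 89]
Op 7: note_on(60): all voices busy, STEAL voice 1 (pitch 76, oldest) -> assign | voices=[68 60 89]
Op 8: note_on(85): all voices busy, STEAL voice 2 (pitch 89, oldest) -> assign | voices=[68 60 85]
Op 9: note_off(68): free voice 0 | voices=[- 60 85]
Op 10: note_off(85): free voice 2 | voices=[- 60 -]

Answer: - 60 -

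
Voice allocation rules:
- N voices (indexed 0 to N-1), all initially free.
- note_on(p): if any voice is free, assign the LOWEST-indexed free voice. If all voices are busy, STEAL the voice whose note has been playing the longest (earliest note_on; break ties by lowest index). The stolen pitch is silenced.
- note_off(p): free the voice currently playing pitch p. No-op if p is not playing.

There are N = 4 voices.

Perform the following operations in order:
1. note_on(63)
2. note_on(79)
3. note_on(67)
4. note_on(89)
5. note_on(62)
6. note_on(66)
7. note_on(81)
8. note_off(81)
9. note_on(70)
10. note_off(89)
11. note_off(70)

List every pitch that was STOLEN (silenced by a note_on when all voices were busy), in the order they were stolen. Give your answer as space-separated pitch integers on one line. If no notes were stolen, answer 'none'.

Op 1: note_on(63): voice 0 is free -> assigned | voices=[63 - - -]
Op 2: note_on(79): voice 1 is free -> assigned | voices=[63 79 - -]
Op 3: note_on(67): voice 2 is free -> assigned | voices=[63 79 67 -]
Op 4: note_on(89): voice 3 is free -> assigned | voices=[63 79 67 89]
Op 5: note_on(62): all voices busy, STEAL voice 0 (pitch 63, oldest) -> assign | voices=[62 79 67 89]
Op 6: note_on(66): all voices busy, STEAL voice 1 (pitch 79, oldest) -> assign | voices=[62 66 67 89]
Op 7: note_on(81): all voices busy, STEAL voice 2 (pitch 67, oldest) -> assign | voices=[62 66 81 89]
Op 8: note_off(81): free voice 2 | voices=[62 66 - 89]
Op 9: note_on(70): voice 2 is free -> assigned | voices=[62 66 70 89]
Op 10: note_off(89): free voice 3 | voices=[62 66 70 -]
Op 11: note_off(70): free voice 2 | voices=[62 66 - -]

Answer: 63 79 67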